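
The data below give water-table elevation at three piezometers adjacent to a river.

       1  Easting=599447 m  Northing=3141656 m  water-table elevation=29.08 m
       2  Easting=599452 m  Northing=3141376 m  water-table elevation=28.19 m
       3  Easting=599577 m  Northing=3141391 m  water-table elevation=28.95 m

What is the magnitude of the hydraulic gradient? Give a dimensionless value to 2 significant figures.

0.0066

With h = a·x + b·y + c and 1 as origin, the differences give:
  5·a + (-280)·b = -0.89
  130·a + (-265)·b = -0.13
Eliminate b (×(-265) and ×(-280), subtract): 35075·a = 199.450 → a = ∂h/∂x = +0.005686
Back-substitute: b = ∂h/∂y = +0.003280.
|∇h| = √(0.005686² + 0.003280²) = 0.006564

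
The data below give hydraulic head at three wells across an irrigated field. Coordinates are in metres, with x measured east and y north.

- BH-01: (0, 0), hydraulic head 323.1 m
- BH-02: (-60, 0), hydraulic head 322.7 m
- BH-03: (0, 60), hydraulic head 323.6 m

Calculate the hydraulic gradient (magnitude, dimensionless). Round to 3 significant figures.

0.0107

∂h/∂x = (322.7 − 323.1) / (-60 − 0) = +0.006667
∂h/∂y = (323.6 − 323.1) / (60 − 0) = +0.008333
|∇h| = √(0.006667² + 0.008333²) = 0.01067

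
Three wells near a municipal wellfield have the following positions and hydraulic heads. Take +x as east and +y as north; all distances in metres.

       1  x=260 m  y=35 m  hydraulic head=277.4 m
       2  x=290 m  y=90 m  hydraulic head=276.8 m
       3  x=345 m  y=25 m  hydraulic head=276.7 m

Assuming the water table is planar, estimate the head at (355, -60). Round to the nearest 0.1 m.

Taking 1 as reference: 2−1 = (30, 55, -0.6); 3−1 = (85, -10, -0.7).
Determinant of the coordinate differences = 30·(-10) − 85·55 = -4975.
∂h/∂x = [(-0.6)·(-10) − (-0.7)·55] / -4975 = -0.008945
∂h/∂y = [30·(-0.7) − 85·(-0.6)] / -4975 = -0.006030
h(355, -60) = 277.4 + (-0.008945)·(95) + (-0.006030)·(-95) = 277.4 -0.850 +0.573 = 277.123 m.

277.1 m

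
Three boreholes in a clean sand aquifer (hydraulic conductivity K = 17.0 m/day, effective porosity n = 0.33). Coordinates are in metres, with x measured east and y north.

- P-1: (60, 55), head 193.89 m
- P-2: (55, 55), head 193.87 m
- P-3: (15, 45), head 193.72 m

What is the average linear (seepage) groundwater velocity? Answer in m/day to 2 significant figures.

0.21 m/day

Differences from P-1: to P-2 (Δx, Δy, Δh) = (-5, 0, -0.02); to P-3 = (-45, -10, -0.17).
Solve a·Δx + b·Δy = Δh: det = (-5)·(-10) − (-45)·0 = 50.
∂h/∂x = [(-0.02)·(-10) − (-0.17)·0] / 50 = +0.004000
∂h/∂y = [(-5)·(-0.17) − (-45)·(-0.02)] / 50 = -0.0010000
|∇h| = √(0.004000² + -0.0010000²) = 0.004123
Seepage velocity v = K·i/n = 17.0 × 0.004123 / 0.33 = 0.2124 m/day.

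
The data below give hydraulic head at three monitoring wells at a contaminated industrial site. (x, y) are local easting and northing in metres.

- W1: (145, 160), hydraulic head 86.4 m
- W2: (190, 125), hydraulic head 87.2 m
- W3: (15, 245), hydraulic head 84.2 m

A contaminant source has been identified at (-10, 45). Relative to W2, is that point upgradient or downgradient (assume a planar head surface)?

Taking W1 as reference: W2−W1 = (45, -35, +0.8); W3−W1 = (-130, 85, -2.2).
Solve a·Δx + b·Δy = Δh: det = 45·85 − (-130)·(-35) = -725.
∂h/∂x = [(+0.8)·85 − (-2.2)·(-35)] / -725 = +0.01241
∂h/∂y = [45·(-2.2) − (-130)·(+0.8)] / -725 = -0.006897
Head at (-10, 45) = 86.4 + (+0.01241)·(-155) + (-0.006897)·(-115) = 85.27 m.
That is lower than the 87.2 m at W2, so the point is downgradient.

downgradient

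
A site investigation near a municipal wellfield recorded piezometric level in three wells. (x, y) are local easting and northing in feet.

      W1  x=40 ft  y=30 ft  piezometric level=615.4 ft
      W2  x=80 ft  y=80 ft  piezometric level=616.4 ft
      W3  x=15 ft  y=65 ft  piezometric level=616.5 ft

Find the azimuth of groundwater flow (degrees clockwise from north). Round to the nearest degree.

Three-point gradient (reference W1): Δ to W2 = (40, 50, +1.0), Δ to W3 = (-25, 35, +1.1).
∂h/∂x = -0.007547, ∂h/∂y = +0.02604 (det = 2650).
Flow direction (−∇h) has components (+0.007547 E, -0.02604 N).
Azimuth = atan2(E, N) = atan2(+0.007547, -0.02604) = 163.8° ≈ 164°.

164°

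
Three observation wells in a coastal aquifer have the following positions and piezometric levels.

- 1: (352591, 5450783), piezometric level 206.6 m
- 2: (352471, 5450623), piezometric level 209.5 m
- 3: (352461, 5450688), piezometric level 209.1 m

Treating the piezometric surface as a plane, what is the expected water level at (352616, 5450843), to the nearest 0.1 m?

Differences from 1: to 2 (Δx, Δy, Δh) = (-120, -160, +2.9); to 3 = (-130, -95, +2.5).
Determinant of the coordinate differences = (-120)·(-95) − (-130)·(-160) = -9400.
∂h/∂x = [(+2.9)·(-95) − (+2.5)·(-160)] / -9400 = -0.01324
∂h/∂y = [(-120)·(+2.5) − (-130)·(+2.9)] / -9400 = -0.008191
h(352616, 5450843) = 206.6 + (-0.01324)·(25) + (-0.008191)·(60) = 206.6 -0.331 -0.491 = 205.777 m.

205.8 m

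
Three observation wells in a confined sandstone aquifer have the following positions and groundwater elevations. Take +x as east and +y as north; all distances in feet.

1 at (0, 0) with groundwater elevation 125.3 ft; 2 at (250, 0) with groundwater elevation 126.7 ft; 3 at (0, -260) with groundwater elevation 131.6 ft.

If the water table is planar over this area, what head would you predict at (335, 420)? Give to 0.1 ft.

∂h/∂x = (126.7 − 125.3) / (250 − 0) = +0.005600
∂h/∂y = (131.6 − 125.3) / (-260 − 0) = -0.02423
h(335, 420) = 125.3 + (+0.005600)·(335) + (-0.02423)·(420) = 125.3 +1.876 -10.177 = 116.999 ft.

117.0 ft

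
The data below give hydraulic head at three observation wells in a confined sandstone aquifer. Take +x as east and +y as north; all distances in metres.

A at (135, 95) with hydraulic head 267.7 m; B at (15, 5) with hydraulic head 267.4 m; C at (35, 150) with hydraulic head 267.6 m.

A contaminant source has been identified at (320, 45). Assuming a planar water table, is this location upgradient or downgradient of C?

Three-point gradient (reference A): Δ to B = (-120, -90, -0.3), Δ to C = (-100, 55, -0.1).
∂h/∂x = +0.001635, ∂h/∂y = +0.001154 (det = -15600).
Head at (320, 45) = 267.7 + (+0.001635)·(185) + (+0.001154)·(-50) = 267.94 m.
That is higher than the 267.6 m at C, so the point is upgradient.

upgradient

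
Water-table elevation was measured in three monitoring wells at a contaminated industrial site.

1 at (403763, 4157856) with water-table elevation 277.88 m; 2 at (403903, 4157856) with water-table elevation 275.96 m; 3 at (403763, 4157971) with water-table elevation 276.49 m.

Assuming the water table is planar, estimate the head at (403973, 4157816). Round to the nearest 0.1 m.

∂h/∂x = (275.96 − 277.88) / (403903 − 403763) = -0.01371
∂h/∂y = (276.49 − 277.88) / (4157971 − 4157856) = -0.01209
h(403973, 4157816) = 277.88 + (-0.01371)·(210) + (-0.01209)·(-40) = 277.88 -2.880 +0.483 = 275.483 m.

275.5 m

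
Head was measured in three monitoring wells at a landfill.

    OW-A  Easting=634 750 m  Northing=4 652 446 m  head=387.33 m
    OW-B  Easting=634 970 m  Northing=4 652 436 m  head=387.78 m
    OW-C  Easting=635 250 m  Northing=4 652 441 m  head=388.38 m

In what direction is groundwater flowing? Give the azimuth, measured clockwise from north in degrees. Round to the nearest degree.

234°

Three-point gradient (reference OW-A): Δ to OW-B = (220, -10, +0.45), Δ to OW-C = (500, -5, +1.05).
∂h/∂x = +0.002115, ∂h/∂y = +0.001538 (det = 3900).
Flow direction (−∇h) has components (-0.002115 E, -0.001538 N).
Azimuth = atan2(E, N) = atan2(-0.002115, -0.001538) = 234.0° ≈ 234°.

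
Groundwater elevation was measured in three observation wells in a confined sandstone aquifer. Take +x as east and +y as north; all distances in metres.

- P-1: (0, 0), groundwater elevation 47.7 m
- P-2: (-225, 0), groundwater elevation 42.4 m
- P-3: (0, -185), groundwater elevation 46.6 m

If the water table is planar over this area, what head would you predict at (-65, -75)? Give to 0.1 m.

45.7 m

∂h/∂x = (42.4 − 47.7) / (-225 − 0) = +0.02356
∂h/∂y = (46.6 − 47.7) / (-185 − 0) = +0.005946
h(-65, -75) = 47.7 + (+0.02356)·(-65) + (+0.005946)·(-75) = 47.7 -1.531 -0.446 = 45.723 m.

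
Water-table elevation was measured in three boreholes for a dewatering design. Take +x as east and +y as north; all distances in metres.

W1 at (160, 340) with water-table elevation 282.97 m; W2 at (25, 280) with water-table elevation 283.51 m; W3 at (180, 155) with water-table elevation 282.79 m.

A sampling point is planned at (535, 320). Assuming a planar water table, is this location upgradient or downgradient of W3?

Taking W1 as reference: W2−W1 = (-135, -60, +0.54); W3−W1 = (20, -185, -0.18).
Solve a·Δx + b·Δy = Δh: det = (-135)·(-185) − 20·(-60) = 26175.
∂h/∂x = [(+0.54)·(-185) − (-0.18)·(-60)] / 26175 = -0.004229
∂h/∂y = [(-135)·(-0.18) − 20·(+0.54)] / 26175 = +0.0005158
Head at (535, 320) = 282.97 + (-0.004229)·(375) + (+0.0005158)·(-20) = 281.37 m.
That is lower than the 282.79 m at W3, so the point is downgradient.

downgradient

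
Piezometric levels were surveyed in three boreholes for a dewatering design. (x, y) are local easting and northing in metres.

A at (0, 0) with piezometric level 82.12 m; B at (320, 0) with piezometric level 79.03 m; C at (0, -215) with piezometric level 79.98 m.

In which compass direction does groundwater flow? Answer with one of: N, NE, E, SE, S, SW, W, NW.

SE

∂h/∂x = (79.03 − 82.12) / (320 − 0) = -0.009656
∂h/∂y = (79.98 − 82.12) / (-215 − 0) = +0.009953
Flow = −∇h = (+0.009656 east, -0.009953 north), which points southeast.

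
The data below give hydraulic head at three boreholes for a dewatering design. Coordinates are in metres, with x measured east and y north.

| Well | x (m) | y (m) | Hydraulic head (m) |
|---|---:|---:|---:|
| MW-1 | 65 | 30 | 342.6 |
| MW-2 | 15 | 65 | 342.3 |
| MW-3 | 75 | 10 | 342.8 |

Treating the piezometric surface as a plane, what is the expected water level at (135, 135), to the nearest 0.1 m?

Taking MW-1 as reference: MW-2−MW-1 = (-50, 35, -0.3); MW-3−MW-1 = (10, -20, +0.2).
Determinant of the coordinate differences = (-50)·(-20) − 10·35 = 650.
∂h/∂x = [(-0.3)·(-20) − (+0.2)·35] / 650 = -0.001538
∂h/∂y = [(-50)·(+0.2) − 10·(-0.3)] / 650 = -0.01077
h(135, 135) = 342.6 + (-0.001538)·(70) + (-0.01077)·(105) = 342.6 -0.108 -1.131 = 341.362 m.

341.4 m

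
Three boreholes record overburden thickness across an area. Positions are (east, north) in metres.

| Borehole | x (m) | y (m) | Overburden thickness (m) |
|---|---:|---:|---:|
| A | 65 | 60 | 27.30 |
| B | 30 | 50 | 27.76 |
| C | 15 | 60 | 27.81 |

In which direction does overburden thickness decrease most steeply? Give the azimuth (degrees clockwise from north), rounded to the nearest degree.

045°

Differences from A: to B (Δx, Δy, Δh) = (-35, -10, +0.46); to C = (-50, 0, +0.51).
Determinant of the coordinate differences = (-35)·0 − (-50)·(-10) = -500.
∂d/∂x = [(+0.46)·0 − (+0.51)·(-10)] / -500 = -0.01020
∂d/∂y = [(-35)·(+0.51) − (-50)·(+0.46)] / -500 = -0.01030
Steepest decrease is along −∇f: components (+0.01020 E, +0.01030 N).
Azimuth = atan2(+0.01020, +0.01030) = 44.7° ≈ 045°.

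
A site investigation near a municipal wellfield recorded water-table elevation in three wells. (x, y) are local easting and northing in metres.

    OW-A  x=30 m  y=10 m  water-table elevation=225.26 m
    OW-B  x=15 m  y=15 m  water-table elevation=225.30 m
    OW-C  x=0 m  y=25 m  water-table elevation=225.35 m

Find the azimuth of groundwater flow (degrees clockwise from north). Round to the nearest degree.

135°

With h = a·x + b·y + c and OW-A as origin, the differences give:
  (-15)·a + 5·b = +0.04
  (-30)·a + 15·b = +0.09
Eliminate b (×15 and ×5, subtract): -75·a = 0.150 → a = ∂h/∂x = -0.002000
Back-substitute: b = ∂h/∂y = +0.002000.
Flow direction (−∇h) has components (+0.002000 E, -0.002000 N).
Azimuth = atan2(E, N) = atan2(+0.002000, -0.002000) = 135.0° ≈ 135°.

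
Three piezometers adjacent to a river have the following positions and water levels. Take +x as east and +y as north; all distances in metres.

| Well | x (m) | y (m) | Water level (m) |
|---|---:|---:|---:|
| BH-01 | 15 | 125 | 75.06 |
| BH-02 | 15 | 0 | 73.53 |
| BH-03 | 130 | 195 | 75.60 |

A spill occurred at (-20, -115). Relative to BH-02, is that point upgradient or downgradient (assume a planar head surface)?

With h = a·x + b·y + c and BH-01 as origin, the differences give:
  0·a + (-125)·b = -1.53
  115·a + 70·b = +0.54
Eliminate b (×70 and ×(-125), subtract): 14375·a = -39.600 → a = ∂h/∂x = -0.002755
Back-substitute: b = ∂h/∂y = +0.01224.
Head at (-20, -115) = 75.06 + (-0.002755)·(-35) + (+0.01224)·(-240) = 72.22 m.
That is lower than the 73.53 m at BH-02, so the point is downgradient.

downgradient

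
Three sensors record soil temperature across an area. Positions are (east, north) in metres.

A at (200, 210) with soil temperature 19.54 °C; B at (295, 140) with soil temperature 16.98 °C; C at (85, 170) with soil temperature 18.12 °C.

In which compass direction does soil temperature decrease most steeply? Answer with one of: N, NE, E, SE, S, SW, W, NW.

S

With T = a·x + b·y + c and A as origin, the differences give:
  95·a + (-70)·b = -2.56
  (-115)·a + (-40)·b = -1.42
Eliminate b (×(-40) and ×(-70), subtract): -11850·a = 3.000 → a = ∂T/∂x = -0.0002532
Back-substitute: b = ∂T/∂y = +0.03623.
Steepest decrease is along −∇f = (+0.0002532 E, -0.03623 N) → south.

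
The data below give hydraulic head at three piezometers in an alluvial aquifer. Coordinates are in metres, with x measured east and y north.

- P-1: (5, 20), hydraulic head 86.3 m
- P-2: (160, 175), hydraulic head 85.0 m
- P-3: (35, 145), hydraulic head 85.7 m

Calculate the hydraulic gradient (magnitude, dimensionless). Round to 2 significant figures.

Taking P-1 as reference: P-2−P-1 = (155, 155, -1.3); P-3−P-1 = (30, 125, -0.6).
Determinant of the coordinate differences = 155·125 − 30·155 = 14725.
∂h/∂x = [(-1.3)·125 − (-0.6)·155] / 14725 = -0.004720
∂h/∂y = [155·(-0.6) − 30·(-1.3)] / 14725 = -0.003667
|∇h| = √(-0.004720² + -0.003667²) = 0.005977

0.0060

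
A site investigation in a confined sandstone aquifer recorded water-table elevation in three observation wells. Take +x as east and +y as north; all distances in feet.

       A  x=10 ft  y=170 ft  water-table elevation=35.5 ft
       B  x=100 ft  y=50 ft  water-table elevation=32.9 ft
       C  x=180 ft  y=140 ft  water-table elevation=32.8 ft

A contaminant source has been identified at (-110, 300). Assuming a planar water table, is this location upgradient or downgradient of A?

upgradient

Three-point gradient (reference A): Δ to B = (90, -120, -2.6), Δ to C = (170, -30, -2.7).
∂h/∂x = -0.01390, ∂h/∂y = +0.01124 (det = 17700).
Head at (-110, 300) = 35.5 + (-0.01390)·(-120) + (+0.01124)·(130) = 38.63 ft.
That is higher than the 35.5 ft at A, so the point is upgradient.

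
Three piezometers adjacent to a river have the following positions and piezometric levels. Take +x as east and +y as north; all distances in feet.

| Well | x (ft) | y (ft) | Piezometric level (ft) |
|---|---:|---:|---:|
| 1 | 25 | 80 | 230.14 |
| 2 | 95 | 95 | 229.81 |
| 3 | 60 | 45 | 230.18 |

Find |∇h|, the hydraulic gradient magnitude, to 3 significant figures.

Taking 1 as reference: 2−1 = (70, 15, -0.33); 3−1 = (35, -35, +0.04).
Determinant of the coordinate differences = 70·(-35) − 35·15 = -2975.
∂h/∂x = [(-0.33)·(-35) − (+0.04)·15] / -2975 = -0.003681
∂h/∂y = [70·(+0.04) − 35·(-0.33)] / -2975 = -0.004824
|∇h| = √(-0.003681² + -0.004824²) = 0.006068

0.00607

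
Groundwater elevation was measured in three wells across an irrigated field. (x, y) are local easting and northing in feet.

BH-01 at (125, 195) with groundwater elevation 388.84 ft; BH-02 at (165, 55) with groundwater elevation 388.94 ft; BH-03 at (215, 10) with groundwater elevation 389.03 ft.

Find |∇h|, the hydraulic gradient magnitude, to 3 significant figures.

0.00158

Differences from BH-01: to BH-02 (Δx, Δy, Δh) = (40, -140, +0.10); to BH-03 = (90, -185, +0.19).
Solve a·Δx + b·Δy = Δh: det = 40·(-185) − 90·(-140) = 5200.
∂h/∂x = [(+0.10)·(-185) − (+0.19)·(-140)] / 5200 = +0.001558
∂h/∂y = [40·(+0.19) − 90·(+0.10)] / 5200 = -0.0002692
|∇h| = √(0.001558² + -0.0002692²) = 0.001581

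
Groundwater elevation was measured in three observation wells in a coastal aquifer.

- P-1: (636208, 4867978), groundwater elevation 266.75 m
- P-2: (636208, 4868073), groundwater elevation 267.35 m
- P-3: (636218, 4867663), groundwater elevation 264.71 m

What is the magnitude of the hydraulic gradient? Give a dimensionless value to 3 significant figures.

Differences from P-1: to P-2 (Δx, Δy, Δh) = (0, 95, +0.60); to P-3 = (10, -315, -2.04).
Determinant of the coordinate differences = 0·(-315) − 10·95 = -950.
∂h/∂x = [(+0.60)·(-315) − (-2.04)·95] / -950 = -0.005053
∂h/∂y = [0·(-2.04) − 10·(+0.60)] / -950 = +0.006316
|∇h| = √(-0.005053² + 0.006316²) = 0.008089

0.00809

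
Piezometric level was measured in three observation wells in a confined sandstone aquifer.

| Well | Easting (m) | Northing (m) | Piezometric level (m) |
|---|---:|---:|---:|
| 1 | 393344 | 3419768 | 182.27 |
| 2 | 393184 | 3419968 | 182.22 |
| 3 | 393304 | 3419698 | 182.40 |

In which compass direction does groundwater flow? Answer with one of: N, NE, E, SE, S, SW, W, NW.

Taking 1 as reference: 2−1 = (-160, 200, -0.05); 3−1 = (-40, -70, +0.13).
Solve a·Δx + b·Δy = Δh: det = (-160)·(-70) − (-40)·200 = 19200.
∂h/∂x = [(-0.05)·(-70) − (+0.13)·200] / 19200 = -0.001172
∂h/∂y = [(-160)·(+0.13) − (-40)·(-0.05)] / 19200 = -0.001187
Flow = −∇h = (+0.001172 east, +0.001187 north), which points northeast.

NE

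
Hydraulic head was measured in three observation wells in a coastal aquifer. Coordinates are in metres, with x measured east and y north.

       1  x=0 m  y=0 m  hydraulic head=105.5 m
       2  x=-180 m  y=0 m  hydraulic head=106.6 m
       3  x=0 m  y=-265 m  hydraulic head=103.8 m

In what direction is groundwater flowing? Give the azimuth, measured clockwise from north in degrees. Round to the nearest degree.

136°

∂h/∂x = (106.6 − 105.5) / (-180 − 0) = -0.006111
∂h/∂y = (103.8 − 105.5) / (-265 − 0) = +0.006415
Flow direction (−∇h) has components (+0.006111 E, -0.006415 N).
Azimuth = atan2(E, N) = atan2(+0.006111, -0.006415) = 136.4° ≈ 136°.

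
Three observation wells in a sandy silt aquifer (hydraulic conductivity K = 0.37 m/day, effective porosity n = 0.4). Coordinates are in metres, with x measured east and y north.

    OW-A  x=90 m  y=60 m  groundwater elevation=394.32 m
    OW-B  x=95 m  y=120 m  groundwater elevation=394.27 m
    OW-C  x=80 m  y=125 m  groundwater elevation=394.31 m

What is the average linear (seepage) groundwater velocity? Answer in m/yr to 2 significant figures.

With h = a·x + b·y + c and OW-A as origin, the differences give:
  5·a + 60·b = -0.05
  (-10)·a + 65·b = -0.01
Eliminate b (×65 and ×60, subtract): 925·a = -2.650 → a = ∂h/∂x = -0.002865
Back-substitute: b = ∂h/∂y = -0.0005946.
|∇h| = √(-0.002865² + -0.0005946²) = 0.002926
Seepage velocity v = K·i/n = 0.37 × 0.002926 / 0.4 = 0.002707 m/day = 0.9887 m/yr.

0.99 m/yr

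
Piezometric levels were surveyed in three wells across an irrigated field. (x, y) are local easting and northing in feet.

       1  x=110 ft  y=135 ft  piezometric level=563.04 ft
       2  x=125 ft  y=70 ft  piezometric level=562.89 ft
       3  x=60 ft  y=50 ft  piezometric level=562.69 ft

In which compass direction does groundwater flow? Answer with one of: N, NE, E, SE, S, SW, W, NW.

SW

Taking 1 as reference: 2−1 = (15, -65, -0.15); 3−1 = (-50, -85, -0.35).
Determinant of the coordinate differences = 15·(-85) − (-50)·(-65) = -4525.
∂h/∂x = [(-0.15)·(-85) − (-0.35)·(-65)] / -4525 = +0.002210
∂h/∂y = [15·(-0.35) − (-50)·(-0.15)] / -4525 = +0.002818
Flow = −∇h = (-0.002210 east, -0.002818 north), which points southwest.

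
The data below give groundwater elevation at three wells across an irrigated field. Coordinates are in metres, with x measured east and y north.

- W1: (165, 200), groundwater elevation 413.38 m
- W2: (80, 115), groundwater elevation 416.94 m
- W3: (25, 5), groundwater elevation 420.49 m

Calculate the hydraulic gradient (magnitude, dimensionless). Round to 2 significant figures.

0.030

Taking W1 as reference: W2−W1 = (-85, -85, +3.56); W3−W1 = (-140, -195, +7.11).
Determinant of the coordinate differences = (-85)·(-195) − (-140)·(-85) = 4675.
∂h/∂x = [(+3.56)·(-195) − (+7.11)·(-85)] / 4675 = -0.01922
∂h/∂y = [(-85)·(+7.11) − (-140)·(+3.56)] / 4675 = -0.02266
|∇h| = √(-0.01922² + -0.02266²) = 0.02971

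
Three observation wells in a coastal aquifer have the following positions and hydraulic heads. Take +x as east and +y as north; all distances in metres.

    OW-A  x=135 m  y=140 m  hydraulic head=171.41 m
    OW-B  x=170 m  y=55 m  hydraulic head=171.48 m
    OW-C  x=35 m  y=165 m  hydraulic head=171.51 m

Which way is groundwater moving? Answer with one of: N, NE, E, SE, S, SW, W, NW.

Differences from OW-A: to OW-B (Δx, Δy, Δh) = (35, -85, +0.07); to OW-C = (-100, 25, +0.10).
Determinant of the coordinate differences = 35·25 − (-100)·(-85) = -7625.
∂h/∂x = [(+0.07)·25 − (+0.10)·(-85)] / -7625 = -0.001344
∂h/∂y = [35·(+0.10) − (-100)·(+0.07)] / -7625 = -0.001377
Flow = −∇h = (+0.001344 east, +0.001377 north), which points northeast.

NE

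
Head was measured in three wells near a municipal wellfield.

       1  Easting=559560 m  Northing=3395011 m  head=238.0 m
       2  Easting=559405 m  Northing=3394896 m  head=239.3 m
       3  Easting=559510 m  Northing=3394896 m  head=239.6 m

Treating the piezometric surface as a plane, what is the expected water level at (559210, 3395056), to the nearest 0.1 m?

Taking 1 as reference: 2−1 = (-155, -115, +1.3); 3−1 = (-50, -115, +1.6).
Solve a·Δx + b·Δy = Δh: det = (-155)·(-115) − (-50)·(-115) = 12075.
∂h/∂x = [(+1.3)·(-115) − (+1.6)·(-115)] / 12075 = +0.002857
∂h/∂y = [(-155)·(+1.6) − (-50)·(+1.3)] / 12075 = -0.01516
h(559210, 3395056) = 238.0 + (+0.002857)·(-350) + (-0.01516)·(45) = 238.0 -1.000 -0.682 = 236.318 m.

236.3 m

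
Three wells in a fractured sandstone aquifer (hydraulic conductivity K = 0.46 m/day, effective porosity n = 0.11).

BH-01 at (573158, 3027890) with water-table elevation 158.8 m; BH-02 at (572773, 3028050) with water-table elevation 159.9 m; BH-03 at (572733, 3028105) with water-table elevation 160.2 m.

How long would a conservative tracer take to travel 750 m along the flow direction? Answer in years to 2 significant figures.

100 years

Three-point gradient (reference BH-01): Δ to BH-02 = (-385, 160, +1.1), Δ to BH-03 = (-425, 215, +1.4).
∂h/∂x = -0.0008460, ∂h/∂y = +0.004839 (det = -14775).
|∇h| = √(-0.0008460² + 0.004839²) = 0.004912
Seepage velocity v = K·i/n = 0.46 × 0.004912 / 0.11 = 0.02054 m/day.
t = 750 / 0.02054 = 3.651e+04 days = 100 years.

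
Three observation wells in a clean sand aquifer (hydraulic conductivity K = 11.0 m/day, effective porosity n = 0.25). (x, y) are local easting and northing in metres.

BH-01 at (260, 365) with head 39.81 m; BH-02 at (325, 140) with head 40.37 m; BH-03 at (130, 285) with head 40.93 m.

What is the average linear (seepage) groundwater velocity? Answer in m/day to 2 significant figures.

With h = a·x + b·y + c and BH-01 as origin, the differences give:
  65·a + (-225)·b = +0.56
  (-130)·a + (-80)·b = +1.12
Eliminate b (×(-80) and ×(-225), subtract): -34450·a = 207.200 → a = ∂h/∂x = -0.006015
Back-substitute: b = ∂h/∂y = -0.004226.
|∇h| = √(-0.006015² + -0.004226²) = 0.007351
Seepage velocity v = K·i/n = 11.0 × 0.007351 / 0.25 = 0.3234 m/day.

0.32 m/day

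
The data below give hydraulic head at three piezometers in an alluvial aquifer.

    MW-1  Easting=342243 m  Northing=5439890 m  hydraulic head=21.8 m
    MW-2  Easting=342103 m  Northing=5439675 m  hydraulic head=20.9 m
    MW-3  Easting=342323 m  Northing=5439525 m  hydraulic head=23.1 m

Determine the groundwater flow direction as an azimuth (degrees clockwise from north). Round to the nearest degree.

Three-point gradient (reference MW-1): Δ to MW-2 = (-140, -215, -0.9), Δ to MW-3 = (80, -365, +1.3).
∂h/∂x = +0.008902, ∂h/∂y = -0.001611 (det = 68300).
Flow direction (−∇h) has components (-0.008902 E, +0.001611 N).
Azimuth = atan2(E, N) = atan2(-0.008902, +0.001611) = 280.3° ≈ 280°.

280°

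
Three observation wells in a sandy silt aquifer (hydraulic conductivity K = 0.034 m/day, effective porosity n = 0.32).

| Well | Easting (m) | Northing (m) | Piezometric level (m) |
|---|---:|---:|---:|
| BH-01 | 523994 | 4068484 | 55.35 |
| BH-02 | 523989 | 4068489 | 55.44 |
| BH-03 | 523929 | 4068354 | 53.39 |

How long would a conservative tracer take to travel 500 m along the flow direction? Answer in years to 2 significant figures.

800 years

With h = a·x + b·y + c and BH-01 as origin, the differences give:
  (-5)·a + 5·b = +0.09
  (-65)·a + (-130)·b = -1.96
Eliminate b (×(-130) and ×5, subtract): 975·a = -1.900 → a = ∂h/∂x = -0.001949
Back-substitute: b = ∂h/∂y = +0.01605.
|∇h| = √(-0.001949² + 0.01605²) = 0.01617
Seepage velocity v = K·i/n = 0.034 × 0.01617 / 0.32 = 0.001718 m/day.
t = 500 / 0.001718 = 2.91e+05 days = 797 years.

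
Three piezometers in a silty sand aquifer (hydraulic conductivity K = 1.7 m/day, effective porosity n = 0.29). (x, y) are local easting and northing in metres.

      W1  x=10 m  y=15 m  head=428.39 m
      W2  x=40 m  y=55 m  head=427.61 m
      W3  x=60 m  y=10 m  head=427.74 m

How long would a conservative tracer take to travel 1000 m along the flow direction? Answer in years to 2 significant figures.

With h = a·x + b·y + c and W1 as origin, the differences give:
  30·a + 40·b = -0.78
  50·a + (-5)·b = -0.65
Eliminate b (×(-5) and ×40, subtract): -2150·a = 29.900 → a = ∂h/∂x = -0.01391
Back-substitute: b = ∂h/∂y = -0.009070.
|∇h| = √(-0.01391² + -0.009070²) = 0.01661
Seepage velocity v = K·i/n = 1.7 × 0.01661 / 0.29 = 0.09737 m/day.
t = 1000 / 0.09737 = 1.027e+04 days = 28.1 years.

28 years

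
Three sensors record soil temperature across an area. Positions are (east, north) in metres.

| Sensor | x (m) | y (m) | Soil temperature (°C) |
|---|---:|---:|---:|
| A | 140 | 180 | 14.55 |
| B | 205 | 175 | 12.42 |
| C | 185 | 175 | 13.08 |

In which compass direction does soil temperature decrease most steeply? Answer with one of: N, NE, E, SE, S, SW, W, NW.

Differences from A: to B (Δx, Δy, Δh) = (65, -5, -2.13); to C = (45, -5, -1.47).
Determinant of the coordinate differences = 65·(-5) − 45·(-5) = -100.
∂T/∂x = [(-2.13)·(-5) − (-1.47)·(-5)] / -100 = -0.03300
∂T/∂y = [65·(-1.47) − 45·(-2.13)] / -100 = -0.003000
Steepest decrease is along −∇f = (+0.03300 E, +0.003000 N) → east.

E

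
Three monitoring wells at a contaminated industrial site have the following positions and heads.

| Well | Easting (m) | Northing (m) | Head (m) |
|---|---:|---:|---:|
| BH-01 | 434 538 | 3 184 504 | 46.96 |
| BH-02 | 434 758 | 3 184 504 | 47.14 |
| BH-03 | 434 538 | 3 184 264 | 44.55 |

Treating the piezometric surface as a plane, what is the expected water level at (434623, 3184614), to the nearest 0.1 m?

∂h/∂x = (47.14 − 46.96) / (434758 − 434538) = +0.0008182
∂h/∂y = (44.55 − 46.96) / (3184264 − 3184504) = +0.01004
h(434623, 3184614) = 46.96 + (+0.0008182)·(85) + (+0.01004)·(110) = 46.96 +0.070 +1.105 = 48.134 m.

48.1 m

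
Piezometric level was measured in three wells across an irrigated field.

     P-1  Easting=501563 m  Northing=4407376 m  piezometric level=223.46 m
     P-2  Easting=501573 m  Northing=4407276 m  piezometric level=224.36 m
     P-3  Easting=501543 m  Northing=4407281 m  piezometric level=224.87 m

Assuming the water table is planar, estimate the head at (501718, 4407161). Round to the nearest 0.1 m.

222.9 m

Differences from P-1: to P-2 (Δx, Δy, Δh) = (10, -100, +0.90); to P-3 = (-20, -95, +1.41).
Solve a·Δx + b·Δy = Δh: det = 10·(-95) − (-20)·(-100) = -2950.
∂h/∂x = [(+0.90)·(-95) − (+1.41)·(-100)] / -2950 = -0.01881
∂h/∂y = [10·(+1.41) − (-20)·(+0.90)] / -2950 = -0.01088
h(501718, 4407161) = 223.46 + (-0.01881)·(155) + (-0.01088)·(-215) = 223.46 -2.916 +2.339 = 222.883 m.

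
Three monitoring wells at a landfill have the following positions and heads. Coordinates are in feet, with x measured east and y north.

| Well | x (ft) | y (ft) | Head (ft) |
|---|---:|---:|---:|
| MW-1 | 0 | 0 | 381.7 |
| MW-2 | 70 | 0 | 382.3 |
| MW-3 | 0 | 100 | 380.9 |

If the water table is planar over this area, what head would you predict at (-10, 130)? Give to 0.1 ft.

∂h/∂x = (382.3 − 381.7) / (70 − 0) = +0.008571
∂h/∂y = (380.9 − 381.7) / (100 − 0) = -0.008000
h(-10, 130) = 381.7 + (+0.008571)·(-10) + (-0.008000)·(130) = 381.7 -0.086 -1.040 = 380.574 ft.

380.6 ft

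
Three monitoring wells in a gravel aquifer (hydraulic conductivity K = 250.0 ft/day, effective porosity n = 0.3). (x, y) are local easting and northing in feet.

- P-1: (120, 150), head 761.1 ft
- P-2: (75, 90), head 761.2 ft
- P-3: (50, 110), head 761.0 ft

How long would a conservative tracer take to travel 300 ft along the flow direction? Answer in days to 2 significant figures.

57 days

Taking P-1 as reference: P-2−P-1 = (-45, -60, +0.1); P-3−P-1 = (-70, -40, -0.1).
Determinant of the coordinate differences = (-45)·(-40) − (-70)·(-60) = -2400.
∂h/∂x = [(+0.1)·(-40) − (-0.1)·(-60)] / -2400 = +0.004167
∂h/∂y = [(-45)·(-0.1) − (-70)·(+0.1)] / -2400 = -0.004792
|∇h| = √(0.004167² + -0.004792²) = 0.00635
Seepage velocity v = K·i/n = 250.0 × 0.00635 / 0.3 = 5.292 ft/day.
t = 300 / 5.292 = 56.69 days.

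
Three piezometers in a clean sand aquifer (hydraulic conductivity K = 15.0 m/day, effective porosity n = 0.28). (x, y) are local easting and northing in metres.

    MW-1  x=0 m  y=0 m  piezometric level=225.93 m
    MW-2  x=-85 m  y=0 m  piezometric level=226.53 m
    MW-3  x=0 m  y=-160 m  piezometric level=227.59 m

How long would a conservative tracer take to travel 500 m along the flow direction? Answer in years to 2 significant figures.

∂h/∂x = (226.53 − 225.93) / (-85 − 0) = -0.007059
∂h/∂y = (227.59 − 225.93) / (-160 − 0) = -0.01037
|∇h| = √(-0.007059² + -0.01037²) = 0.01254
Seepage velocity v = K·i/n = 15.0 × 0.01254 / 0.28 = 0.6718 m/day.
t = 500 / 0.6718 = 744.3 days = 2.04 years.

2.0 years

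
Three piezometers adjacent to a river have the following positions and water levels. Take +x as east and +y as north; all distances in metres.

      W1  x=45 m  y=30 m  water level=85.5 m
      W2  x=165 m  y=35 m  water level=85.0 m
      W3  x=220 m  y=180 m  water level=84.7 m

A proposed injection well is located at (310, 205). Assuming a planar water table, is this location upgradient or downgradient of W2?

Taking W1 as reference: W2−W1 = (120, 5, -0.5); W3−W1 = (175, 150, -0.8).
Determinant of the coordinate differences = 120·150 − 175·5 = 17125.
∂h/∂x = [(-0.5)·150 − (-0.8)·5] / 17125 = -0.004146
∂h/∂y = [120·(-0.8) − 175·(-0.5)] / 17125 = -0.0004964
Head at (310, 205) = 85.5 + (-0.004146)·(265) + (-0.0004964)·(175) = 84.31 m.
That is lower than the 85.0 m at W2, so the point is downgradient.

downgradient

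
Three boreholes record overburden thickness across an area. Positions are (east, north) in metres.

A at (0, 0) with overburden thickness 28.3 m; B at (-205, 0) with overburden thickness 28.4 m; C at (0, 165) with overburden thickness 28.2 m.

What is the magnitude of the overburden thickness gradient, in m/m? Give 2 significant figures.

∂d/∂x = (28.4 − 28.3) / (-205 − 0) = -0.0004878
∂d/∂y = (28.2 − 28.3) / (165 − 0) = -0.0006061
|∇f| = √(-0.0004878² + -0.0006061²) = 0.000778 m/m

0.00078 m/m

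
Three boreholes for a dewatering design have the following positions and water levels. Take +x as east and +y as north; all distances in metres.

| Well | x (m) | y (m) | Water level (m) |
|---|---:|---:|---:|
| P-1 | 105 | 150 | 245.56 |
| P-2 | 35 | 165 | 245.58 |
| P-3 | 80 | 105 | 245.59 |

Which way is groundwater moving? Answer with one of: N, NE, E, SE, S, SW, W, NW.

Taking P-1 as reference: P-2−P-1 = (-70, 15, +0.02); P-3−P-1 = (-25, -45, +0.03).
Solve a·Δx + b·Δy = Δh: det = (-70)·(-45) − (-25)·15 = 3525.
∂h/∂x = [(+0.02)·(-45) − (+0.03)·15] / 3525 = -0.0003830
∂h/∂y = [(-70)·(+0.03) − (-25)·(+0.02)] / 3525 = -0.0004539
Flow = −∇h = (+0.0003830 east, +0.0004539 north), which points northeast.

NE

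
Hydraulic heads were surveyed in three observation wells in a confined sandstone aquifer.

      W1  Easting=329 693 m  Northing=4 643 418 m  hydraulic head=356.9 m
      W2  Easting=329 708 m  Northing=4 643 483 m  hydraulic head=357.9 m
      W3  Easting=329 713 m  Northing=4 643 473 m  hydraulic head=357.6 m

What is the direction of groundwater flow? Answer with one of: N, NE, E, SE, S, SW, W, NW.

Differences from W1: to W2 (Δx, Δy, Δh) = (15, 65, +1.0); to W3 = (20, 55, +0.7).
Determinant of the coordinate differences = 15·55 − 20·65 = -475.
∂h/∂x = [(+1.0)·55 − (+0.7)·65] / -475 = -0.02000
∂h/∂y = [15·(+0.7) − 20·(+1.0)] / -475 = +0.02000
Flow = −∇h = (+0.02000 east, -0.02000 north), which points southeast.

SE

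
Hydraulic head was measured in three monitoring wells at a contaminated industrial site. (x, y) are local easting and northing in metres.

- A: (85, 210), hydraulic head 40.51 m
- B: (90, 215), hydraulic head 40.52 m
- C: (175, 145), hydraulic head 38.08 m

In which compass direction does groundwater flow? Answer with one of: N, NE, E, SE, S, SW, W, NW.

SE

Three-point gradient (reference A): Δ to B = (5, 5, +0.01), Δ to C = (90, -65, -2.43).
∂h/∂x = -0.01484, ∂h/∂y = +0.01684 (det = -775).
Flow = −∇h = (+0.01484 east, -0.01684 north), which points southeast.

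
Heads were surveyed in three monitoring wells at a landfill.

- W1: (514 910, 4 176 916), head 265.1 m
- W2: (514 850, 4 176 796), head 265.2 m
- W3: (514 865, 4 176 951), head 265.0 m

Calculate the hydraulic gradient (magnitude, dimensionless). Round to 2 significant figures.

0.0018

With h = a·x + b·y + c and W1 as origin, the differences give:
  (-60)·a + (-120)·b = +0.1
  (-45)·a + 35·b = -0.1
Eliminate b (×35 and ×(-120), subtract): -7500·a = -8.50 → a = ∂h/∂x = +0.001133
Back-substitute: b = ∂h/∂y = -0.001400.
|∇h| = √(0.001133² + -0.001400²) = 0.001801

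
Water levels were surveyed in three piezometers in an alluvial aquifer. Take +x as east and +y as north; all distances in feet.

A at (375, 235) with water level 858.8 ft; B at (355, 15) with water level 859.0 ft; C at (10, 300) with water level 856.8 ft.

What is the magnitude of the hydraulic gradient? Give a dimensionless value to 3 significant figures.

0.00541

With h = a·x + b·y + c and A as origin, the differences give:
  (-20)·a + (-220)·b = +0.2
  (-365)·a + 65·b = -2.0
Eliminate b (×65 and ×(-220), subtract): -81600·a = -427.00 → a = ∂h/∂x = +0.005233
Back-substitute: b = ∂h/∂y = -0.001385.
|∇h| = √(0.005233² + -0.001385²) = 0.005413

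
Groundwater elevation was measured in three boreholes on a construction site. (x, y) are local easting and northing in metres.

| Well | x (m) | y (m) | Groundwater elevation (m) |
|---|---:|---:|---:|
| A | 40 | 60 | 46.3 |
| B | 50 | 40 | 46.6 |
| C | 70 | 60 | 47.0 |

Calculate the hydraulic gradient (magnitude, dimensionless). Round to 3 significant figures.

0.0236

Differences from A: to B (Δx, Δy, Δh) = (10, -20, +0.3); to C = (30, 0, +0.7).
Solve a·Δx + b·Δy = Δh: det = 10·0 − 30·(-20) = 600.
∂h/∂x = [(+0.3)·0 − (+0.7)·(-20)] / 600 = +0.02333
∂h/∂y = [10·(+0.7) − 30·(+0.3)] / 600 = -0.003333
|∇h| = √(0.02333² + -0.003333²) = 0.02357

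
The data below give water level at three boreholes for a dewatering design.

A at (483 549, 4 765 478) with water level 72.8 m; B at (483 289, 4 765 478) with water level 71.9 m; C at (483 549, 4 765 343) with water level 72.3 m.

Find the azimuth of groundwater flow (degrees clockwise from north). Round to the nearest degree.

∂h/∂x = (71.9 − 72.8) / (483289 − 483549) = +0.003462
∂h/∂y = (72.3 − 72.8) / (4765343 − 4765478) = +0.003704
Flow direction (−∇h) has components (-0.003462 E, -0.003704 N).
Azimuth = atan2(E, N) = atan2(-0.003462, -0.003704) = 223.1° ≈ 223°.

223°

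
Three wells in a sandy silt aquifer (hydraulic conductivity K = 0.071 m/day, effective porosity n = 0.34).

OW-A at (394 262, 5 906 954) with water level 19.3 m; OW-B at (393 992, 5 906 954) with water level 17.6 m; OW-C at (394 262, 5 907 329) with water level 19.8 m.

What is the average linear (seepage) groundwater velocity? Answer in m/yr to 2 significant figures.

0.49 m/yr

∂h/∂x = (17.6 − 19.3) / (393992 − 394262) = +0.006296
∂h/∂y = (19.8 − 19.3) / (5907329 − 5906954) = +0.001333
|∇h| = √(0.006296² + 0.001333²) = 0.006436
Seepage velocity v = K·i/n = 0.071 × 0.006436 / 0.34 = 0.001344 m/day = 0.4909 m/yr.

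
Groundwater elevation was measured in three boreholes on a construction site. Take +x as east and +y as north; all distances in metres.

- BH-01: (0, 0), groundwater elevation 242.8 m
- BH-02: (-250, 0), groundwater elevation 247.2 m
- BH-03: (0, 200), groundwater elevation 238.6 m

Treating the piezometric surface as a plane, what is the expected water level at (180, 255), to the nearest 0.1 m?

∂h/∂x = (247.2 − 242.8) / (-250 − 0) = -0.01760
∂h/∂y = (238.6 − 242.8) / (200 − 0) = -0.02100
h(180, 255) = 242.8 + (-0.01760)·(180) + (-0.02100)·(255) = 242.8 -3.168 -5.355 = 234.277 m.

234.3 m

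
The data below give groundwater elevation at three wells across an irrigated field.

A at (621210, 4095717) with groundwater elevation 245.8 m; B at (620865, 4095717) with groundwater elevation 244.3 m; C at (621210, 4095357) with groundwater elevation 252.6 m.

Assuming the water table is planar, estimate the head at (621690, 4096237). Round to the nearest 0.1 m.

∂h/∂x = (244.3 − 245.8) / (620865 − 621210) = +0.004348
∂h/∂y = (252.6 − 245.8) / (4095357 − 4095717) = -0.01889
h(621690, 4096237) = 245.8 + (+0.004348)·(480) + (-0.01889)·(520) = 245.8 +2.087 -9.822 = 238.065 m.

238.1 m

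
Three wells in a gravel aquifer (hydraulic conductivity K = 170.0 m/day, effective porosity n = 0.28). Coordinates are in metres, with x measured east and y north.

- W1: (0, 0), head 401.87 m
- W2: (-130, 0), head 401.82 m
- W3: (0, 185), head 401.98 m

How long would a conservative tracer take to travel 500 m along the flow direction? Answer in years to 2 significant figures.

3.2 years

∂h/∂x = (401.82 − 401.87) / (-130 − 0) = +0.0003846
∂h/∂y = (401.98 − 401.87) / (185 − 0) = +0.0005946
|∇h| = √(0.0003846² + 0.0005946²) = 0.0007081
Seepage velocity v = K·i/n = 170.0 × 0.0007081 / 0.28 = 0.4299 m/day.
t = 500 / 0.4299 = 1163 days = 3.18 years.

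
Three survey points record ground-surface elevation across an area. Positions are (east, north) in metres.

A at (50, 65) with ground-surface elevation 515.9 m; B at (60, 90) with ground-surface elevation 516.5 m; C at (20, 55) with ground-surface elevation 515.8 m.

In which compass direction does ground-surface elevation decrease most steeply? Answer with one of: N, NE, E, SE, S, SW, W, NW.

Differences from A: to B (Δx, Δy, Δh) = (10, 25, +0.6); to C = (-30, -10, -0.1).
Solve a·Δx + b·Δy = Δz: det = 10·(-10) − (-30)·25 = 650.
∂z/∂x = [(+0.6)·(-10) − (-0.1)·25] / 650 = -0.005385
∂z/∂y = [10·(-0.1) − (-30)·(+0.6)] / 650 = +0.02615
Steepest decrease is along −∇f = (+0.005385 E, -0.02615 N) → south.

S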